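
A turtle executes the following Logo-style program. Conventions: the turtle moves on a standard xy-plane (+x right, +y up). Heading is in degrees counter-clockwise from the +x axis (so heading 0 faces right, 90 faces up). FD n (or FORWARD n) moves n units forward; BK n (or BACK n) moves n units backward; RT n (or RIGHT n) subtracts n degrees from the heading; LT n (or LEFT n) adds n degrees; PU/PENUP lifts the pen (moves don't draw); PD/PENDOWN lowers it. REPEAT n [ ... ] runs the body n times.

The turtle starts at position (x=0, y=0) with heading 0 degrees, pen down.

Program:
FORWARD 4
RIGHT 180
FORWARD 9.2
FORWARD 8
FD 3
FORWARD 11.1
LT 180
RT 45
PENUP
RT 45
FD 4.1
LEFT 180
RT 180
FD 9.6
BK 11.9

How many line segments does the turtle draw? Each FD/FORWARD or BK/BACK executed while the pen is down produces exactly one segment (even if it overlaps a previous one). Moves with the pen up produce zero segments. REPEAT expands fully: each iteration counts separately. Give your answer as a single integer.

Answer: 5

Derivation:
Executing turtle program step by step:
Start: pos=(0,0), heading=0, pen down
FD 4: (0,0) -> (4,0) [heading=0, draw]
RT 180: heading 0 -> 180
FD 9.2: (4,0) -> (-5.2,0) [heading=180, draw]
FD 8: (-5.2,0) -> (-13.2,0) [heading=180, draw]
FD 3: (-13.2,0) -> (-16.2,0) [heading=180, draw]
FD 11.1: (-16.2,0) -> (-27.3,0) [heading=180, draw]
LT 180: heading 180 -> 0
RT 45: heading 0 -> 315
PU: pen up
RT 45: heading 315 -> 270
FD 4.1: (-27.3,0) -> (-27.3,-4.1) [heading=270, move]
LT 180: heading 270 -> 90
RT 180: heading 90 -> 270
FD 9.6: (-27.3,-4.1) -> (-27.3,-13.7) [heading=270, move]
BK 11.9: (-27.3,-13.7) -> (-27.3,-1.8) [heading=270, move]
Final: pos=(-27.3,-1.8), heading=270, 5 segment(s) drawn
Segments drawn: 5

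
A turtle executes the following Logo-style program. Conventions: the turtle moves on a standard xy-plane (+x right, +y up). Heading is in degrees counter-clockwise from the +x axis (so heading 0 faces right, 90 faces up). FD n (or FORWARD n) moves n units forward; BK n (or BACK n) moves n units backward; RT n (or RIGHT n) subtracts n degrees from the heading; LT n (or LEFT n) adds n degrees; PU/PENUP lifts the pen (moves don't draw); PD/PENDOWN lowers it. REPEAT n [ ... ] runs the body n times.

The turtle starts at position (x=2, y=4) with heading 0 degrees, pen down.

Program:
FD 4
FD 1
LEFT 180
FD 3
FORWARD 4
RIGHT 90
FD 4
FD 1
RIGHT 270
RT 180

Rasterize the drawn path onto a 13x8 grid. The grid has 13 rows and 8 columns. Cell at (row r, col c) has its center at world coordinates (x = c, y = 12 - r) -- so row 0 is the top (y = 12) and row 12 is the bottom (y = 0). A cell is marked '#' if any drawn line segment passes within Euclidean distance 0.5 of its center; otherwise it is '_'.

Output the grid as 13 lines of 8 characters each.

Segment 0: (2,4) -> (6,4)
Segment 1: (6,4) -> (7,4)
Segment 2: (7,4) -> (4,4)
Segment 3: (4,4) -> (0,4)
Segment 4: (0,4) -> (0,8)
Segment 5: (0,8) -> (0,9)

Answer: ________
________
________
#_______
#_______
#_______
#_______
#_______
########
________
________
________
________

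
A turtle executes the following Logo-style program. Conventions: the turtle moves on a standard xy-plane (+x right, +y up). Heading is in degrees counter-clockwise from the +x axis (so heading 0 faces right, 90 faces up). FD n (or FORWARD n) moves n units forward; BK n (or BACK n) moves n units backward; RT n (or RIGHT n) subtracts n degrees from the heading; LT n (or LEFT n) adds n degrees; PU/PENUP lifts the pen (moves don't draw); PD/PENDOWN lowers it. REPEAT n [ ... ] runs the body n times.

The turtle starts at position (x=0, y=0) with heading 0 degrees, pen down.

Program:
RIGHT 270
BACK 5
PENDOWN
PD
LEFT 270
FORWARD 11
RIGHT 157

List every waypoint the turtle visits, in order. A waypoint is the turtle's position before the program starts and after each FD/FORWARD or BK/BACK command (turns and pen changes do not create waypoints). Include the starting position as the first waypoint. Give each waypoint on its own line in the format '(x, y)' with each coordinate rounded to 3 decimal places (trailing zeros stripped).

Answer: (0, 0)
(0, -5)
(11, -5)

Derivation:
Executing turtle program step by step:
Start: pos=(0,0), heading=0, pen down
RT 270: heading 0 -> 90
BK 5: (0,0) -> (0,-5) [heading=90, draw]
PD: pen down
PD: pen down
LT 270: heading 90 -> 0
FD 11: (0,-5) -> (11,-5) [heading=0, draw]
RT 157: heading 0 -> 203
Final: pos=(11,-5), heading=203, 2 segment(s) drawn
Waypoints (3 total):
(0, 0)
(0, -5)
(11, -5)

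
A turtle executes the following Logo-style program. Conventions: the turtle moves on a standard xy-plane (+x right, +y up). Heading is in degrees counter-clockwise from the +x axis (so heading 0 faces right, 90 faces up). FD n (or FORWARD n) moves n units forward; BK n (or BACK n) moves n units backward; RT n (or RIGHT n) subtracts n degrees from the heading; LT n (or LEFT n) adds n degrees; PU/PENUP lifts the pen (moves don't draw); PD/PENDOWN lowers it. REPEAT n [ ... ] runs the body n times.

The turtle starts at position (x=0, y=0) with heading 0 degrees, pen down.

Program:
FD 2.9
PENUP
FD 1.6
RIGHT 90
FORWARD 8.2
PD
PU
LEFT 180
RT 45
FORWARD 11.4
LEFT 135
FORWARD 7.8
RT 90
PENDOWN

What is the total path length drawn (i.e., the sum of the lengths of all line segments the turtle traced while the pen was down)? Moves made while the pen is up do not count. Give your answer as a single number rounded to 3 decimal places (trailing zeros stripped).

Answer: 2.9

Derivation:
Executing turtle program step by step:
Start: pos=(0,0), heading=0, pen down
FD 2.9: (0,0) -> (2.9,0) [heading=0, draw]
PU: pen up
FD 1.6: (2.9,0) -> (4.5,0) [heading=0, move]
RT 90: heading 0 -> 270
FD 8.2: (4.5,0) -> (4.5,-8.2) [heading=270, move]
PD: pen down
PU: pen up
LT 180: heading 270 -> 90
RT 45: heading 90 -> 45
FD 11.4: (4.5,-8.2) -> (12.561,-0.139) [heading=45, move]
LT 135: heading 45 -> 180
FD 7.8: (12.561,-0.139) -> (4.761,-0.139) [heading=180, move]
RT 90: heading 180 -> 90
PD: pen down
Final: pos=(4.761,-0.139), heading=90, 1 segment(s) drawn

Segment lengths:
  seg 1: (0,0) -> (2.9,0), length = 2.9
Total = 2.9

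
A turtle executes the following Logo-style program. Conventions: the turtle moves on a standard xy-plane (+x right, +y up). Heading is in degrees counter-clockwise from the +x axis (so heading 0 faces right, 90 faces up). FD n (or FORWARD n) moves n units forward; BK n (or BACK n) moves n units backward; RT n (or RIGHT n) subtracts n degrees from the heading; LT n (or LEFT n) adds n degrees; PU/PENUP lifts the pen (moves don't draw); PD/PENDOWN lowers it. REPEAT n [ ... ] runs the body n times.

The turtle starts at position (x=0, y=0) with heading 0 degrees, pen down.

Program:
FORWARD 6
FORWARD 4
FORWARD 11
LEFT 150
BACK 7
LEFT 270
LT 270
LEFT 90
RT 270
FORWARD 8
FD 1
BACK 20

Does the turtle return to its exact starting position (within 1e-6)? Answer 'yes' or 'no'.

Answer: no

Derivation:
Executing turtle program step by step:
Start: pos=(0,0), heading=0, pen down
FD 6: (0,0) -> (6,0) [heading=0, draw]
FD 4: (6,0) -> (10,0) [heading=0, draw]
FD 11: (10,0) -> (21,0) [heading=0, draw]
LT 150: heading 0 -> 150
BK 7: (21,0) -> (27.062,-3.5) [heading=150, draw]
LT 270: heading 150 -> 60
LT 270: heading 60 -> 330
LT 90: heading 330 -> 60
RT 270: heading 60 -> 150
FD 8: (27.062,-3.5) -> (20.134,0.5) [heading=150, draw]
FD 1: (20.134,0.5) -> (19.268,1) [heading=150, draw]
BK 20: (19.268,1) -> (36.588,-9) [heading=150, draw]
Final: pos=(36.588,-9), heading=150, 7 segment(s) drawn

Start position: (0, 0)
Final position: (36.588, -9)
Distance = 37.679; >= 1e-6 -> NOT closed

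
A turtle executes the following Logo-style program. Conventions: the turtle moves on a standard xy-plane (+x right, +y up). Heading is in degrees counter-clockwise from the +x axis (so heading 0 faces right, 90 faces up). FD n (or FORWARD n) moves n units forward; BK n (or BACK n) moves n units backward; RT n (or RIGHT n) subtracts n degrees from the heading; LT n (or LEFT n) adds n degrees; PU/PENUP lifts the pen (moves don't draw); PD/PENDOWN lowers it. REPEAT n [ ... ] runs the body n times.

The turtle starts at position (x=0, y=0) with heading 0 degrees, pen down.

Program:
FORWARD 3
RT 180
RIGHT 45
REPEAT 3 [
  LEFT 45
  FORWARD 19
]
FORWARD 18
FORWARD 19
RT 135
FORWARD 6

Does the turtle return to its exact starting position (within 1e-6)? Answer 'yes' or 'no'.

Answer: no

Derivation:
Executing turtle program step by step:
Start: pos=(0,0), heading=0, pen down
FD 3: (0,0) -> (3,0) [heading=0, draw]
RT 180: heading 0 -> 180
RT 45: heading 180 -> 135
REPEAT 3 [
  -- iteration 1/3 --
  LT 45: heading 135 -> 180
  FD 19: (3,0) -> (-16,0) [heading=180, draw]
  -- iteration 2/3 --
  LT 45: heading 180 -> 225
  FD 19: (-16,0) -> (-29.435,-13.435) [heading=225, draw]
  -- iteration 3/3 --
  LT 45: heading 225 -> 270
  FD 19: (-29.435,-13.435) -> (-29.435,-32.435) [heading=270, draw]
]
FD 18: (-29.435,-32.435) -> (-29.435,-50.435) [heading=270, draw]
FD 19: (-29.435,-50.435) -> (-29.435,-69.435) [heading=270, draw]
RT 135: heading 270 -> 135
FD 6: (-29.435,-69.435) -> (-33.678,-65.192) [heading=135, draw]
Final: pos=(-33.678,-65.192), heading=135, 7 segment(s) drawn

Start position: (0, 0)
Final position: (-33.678, -65.192)
Distance = 73.377; >= 1e-6 -> NOT closed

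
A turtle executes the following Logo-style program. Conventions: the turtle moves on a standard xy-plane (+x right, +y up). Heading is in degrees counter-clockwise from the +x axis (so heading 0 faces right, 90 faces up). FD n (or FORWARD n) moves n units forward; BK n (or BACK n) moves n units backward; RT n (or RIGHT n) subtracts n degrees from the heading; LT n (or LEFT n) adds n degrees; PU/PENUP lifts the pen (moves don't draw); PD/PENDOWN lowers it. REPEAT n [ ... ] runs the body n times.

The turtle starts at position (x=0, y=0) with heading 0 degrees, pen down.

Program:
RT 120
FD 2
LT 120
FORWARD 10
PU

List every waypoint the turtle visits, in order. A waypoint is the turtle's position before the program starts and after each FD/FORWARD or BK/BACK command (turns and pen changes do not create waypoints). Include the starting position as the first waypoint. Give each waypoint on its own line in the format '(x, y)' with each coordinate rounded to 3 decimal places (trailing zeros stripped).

Executing turtle program step by step:
Start: pos=(0,0), heading=0, pen down
RT 120: heading 0 -> 240
FD 2: (0,0) -> (-1,-1.732) [heading=240, draw]
LT 120: heading 240 -> 0
FD 10: (-1,-1.732) -> (9,-1.732) [heading=0, draw]
PU: pen up
Final: pos=(9,-1.732), heading=0, 2 segment(s) drawn
Waypoints (3 total):
(0, 0)
(-1, -1.732)
(9, -1.732)

Answer: (0, 0)
(-1, -1.732)
(9, -1.732)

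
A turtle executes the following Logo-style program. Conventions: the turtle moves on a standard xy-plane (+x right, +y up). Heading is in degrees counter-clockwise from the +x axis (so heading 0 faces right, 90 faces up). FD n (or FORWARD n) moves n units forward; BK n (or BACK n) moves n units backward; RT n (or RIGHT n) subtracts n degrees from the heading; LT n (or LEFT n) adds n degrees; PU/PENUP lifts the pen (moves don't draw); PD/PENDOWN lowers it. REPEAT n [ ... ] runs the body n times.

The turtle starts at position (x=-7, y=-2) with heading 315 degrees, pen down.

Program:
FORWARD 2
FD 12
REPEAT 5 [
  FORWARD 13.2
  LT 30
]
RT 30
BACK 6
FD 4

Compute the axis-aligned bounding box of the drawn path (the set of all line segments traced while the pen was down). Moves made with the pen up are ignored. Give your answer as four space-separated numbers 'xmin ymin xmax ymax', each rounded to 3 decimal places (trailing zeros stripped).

Executing turtle program step by step:
Start: pos=(-7,-2), heading=315, pen down
FD 2: (-7,-2) -> (-5.586,-3.414) [heading=315, draw]
FD 12: (-5.586,-3.414) -> (2.899,-11.899) [heading=315, draw]
REPEAT 5 [
  -- iteration 1/5 --
  FD 13.2: (2.899,-11.899) -> (12.233,-21.233) [heading=315, draw]
  LT 30: heading 315 -> 345
  -- iteration 2/5 --
  FD 13.2: (12.233,-21.233) -> (24.984,-24.65) [heading=345, draw]
  LT 30: heading 345 -> 15
  -- iteration 3/5 --
  FD 13.2: (24.984,-24.65) -> (37.734,-21.233) [heading=15, draw]
  LT 30: heading 15 -> 45
  -- iteration 4/5 --
  FD 13.2: (37.734,-21.233) -> (47.068,-11.899) [heading=45, draw]
  LT 30: heading 45 -> 75
  -- iteration 5/5 --
  FD 13.2: (47.068,-11.899) -> (50.484,0.851) [heading=75, draw]
  LT 30: heading 75 -> 105
]
RT 30: heading 105 -> 75
BK 6: (50.484,0.851) -> (48.931,-4.945) [heading=75, draw]
FD 4: (48.931,-4.945) -> (49.966,-1.081) [heading=75, draw]
Final: pos=(49.966,-1.081), heading=75, 9 segment(s) drawn

Segment endpoints: x in {-7, -5.586, 2.899, 12.233, 24.984, 37.734, 47.068, 48.931, 49.966, 50.484}, y in {-24.65, -21.233, -21.233, -11.899, -11.899, -4.945, -3.414, -2, -1.081, 0.851}
xmin=-7, ymin=-24.65, xmax=50.484, ymax=0.851

Answer: -7 -24.65 50.484 0.851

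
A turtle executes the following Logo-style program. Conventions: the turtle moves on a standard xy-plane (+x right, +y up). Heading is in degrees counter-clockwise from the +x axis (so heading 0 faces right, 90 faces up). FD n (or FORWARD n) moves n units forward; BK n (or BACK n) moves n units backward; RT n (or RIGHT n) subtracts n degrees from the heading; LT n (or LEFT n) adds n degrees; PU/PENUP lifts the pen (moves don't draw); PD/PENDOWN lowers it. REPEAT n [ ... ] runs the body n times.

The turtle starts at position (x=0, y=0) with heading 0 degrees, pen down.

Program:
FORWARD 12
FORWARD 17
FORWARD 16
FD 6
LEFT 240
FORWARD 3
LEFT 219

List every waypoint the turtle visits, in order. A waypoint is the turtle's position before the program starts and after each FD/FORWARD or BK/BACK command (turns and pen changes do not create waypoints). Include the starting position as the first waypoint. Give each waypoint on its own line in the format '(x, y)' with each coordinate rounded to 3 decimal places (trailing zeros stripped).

Answer: (0, 0)
(12, 0)
(29, 0)
(45, 0)
(51, 0)
(49.5, -2.598)

Derivation:
Executing turtle program step by step:
Start: pos=(0,0), heading=0, pen down
FD 12: (0,0) -> (12,0) [heading=0, draw]
FD 17: (12,0) -> (29,0) [heading=0, draw]
FD 16: (29,0) -> (45,0) [heading=0, draw]
FD 6: (45,0) -> (51,0) [heading=0, draw]
LT 240: heading 0 -> 240
FD 3: (51,0) -> (49.5,-2.598) [heading=240, draw]
LT 219: heading 240 -> 99
Final: pos=(49.5,-2.598), heading=99, 5 segment(s) drawn
Waypoints (6 total):
(0, 0)
(12, 0)
(29, 0)
(45, 0)
(51, 0)
(49.5, -2.598)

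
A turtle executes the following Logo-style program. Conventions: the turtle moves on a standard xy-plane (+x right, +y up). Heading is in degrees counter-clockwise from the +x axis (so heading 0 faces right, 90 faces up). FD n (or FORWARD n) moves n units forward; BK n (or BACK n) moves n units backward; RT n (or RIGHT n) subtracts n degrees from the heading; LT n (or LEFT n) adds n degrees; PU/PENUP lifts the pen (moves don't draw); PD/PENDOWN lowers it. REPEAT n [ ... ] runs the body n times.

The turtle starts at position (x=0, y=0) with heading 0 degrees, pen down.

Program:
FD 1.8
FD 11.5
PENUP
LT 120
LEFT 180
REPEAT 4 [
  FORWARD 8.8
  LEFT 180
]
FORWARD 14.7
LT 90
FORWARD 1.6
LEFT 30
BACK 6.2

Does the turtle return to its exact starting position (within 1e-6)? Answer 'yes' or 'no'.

Executing turtle program step by step:
Start: pos=(0,0), heading=0, pen down
FD 1.8: (0,0) -> (1.8,0) [heading=0, draw]
FD 11.5: (1.8,0) -> (13.3,0) [heading=0, draw]
PU: pen up
LT 120: heading 0 -> 120
LT 180: heading 120 -> 300
REPEAT 4 [
  -- iteration 1/4 --
  FD 8.8: (13.3,0) -> (17.7,-7.621) [heading=300, move]
  LT 180: heading 300 -> 120
  -- iteration 2/4 --
  FD 8.8: (17.7,-7.621) -> (13.3,0) [heading=120, move]
  LT 180: heading 120 -> 300
  -- iteration 3/4 --
  FD 8.8: (13.3,0) -> (17.7,-7.621) [heading=300, move]
  LT 180: heading 300 -> 120
  -- iteration 4/4 --
  FD 8.8: (17.7,-7.621) -> (13.3,0) [heading=120, move]
  LT 180: heading 120 -> 300
]
FD 14.7: (13.3,0) -> (20.65,-12.731) [heading=300, move]
LT 90: heading 300 -> 30
FD 1.6: (20.65,-12.731) -> (22.036,-11.931) [heading=30, move]
LT 30: heading 30 -> 60
BK 6.2: (22.036,-11.931) -> (18.936,-17.3) [heading=60, move]
Final: pos=(18.936,-17.3), heading=60, 2 segment(s) drawn

Start position: (0, 0)
Final position: (18.936, -17.3)
Distance = 25.649; >= 1e-6 -> NOT closed

Answer: no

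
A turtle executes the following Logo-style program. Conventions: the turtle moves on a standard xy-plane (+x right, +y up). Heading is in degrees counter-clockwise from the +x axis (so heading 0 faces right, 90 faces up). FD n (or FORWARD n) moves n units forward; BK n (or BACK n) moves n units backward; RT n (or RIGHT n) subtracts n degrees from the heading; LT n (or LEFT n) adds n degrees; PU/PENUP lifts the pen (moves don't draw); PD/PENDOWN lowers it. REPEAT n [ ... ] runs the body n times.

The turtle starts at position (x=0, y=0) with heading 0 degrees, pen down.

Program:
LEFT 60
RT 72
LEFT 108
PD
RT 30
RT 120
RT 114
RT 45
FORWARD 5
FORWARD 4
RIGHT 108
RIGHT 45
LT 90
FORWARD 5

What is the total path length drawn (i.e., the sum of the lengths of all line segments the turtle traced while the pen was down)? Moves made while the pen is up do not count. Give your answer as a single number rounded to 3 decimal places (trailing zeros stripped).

Answer: 14

Derivation:
Executing turtle program step by step:
Start: pos=(0,0), heading=0, pen down
LT 60: heading 0 -> 60
RT 72: heading 60 -> 348
LT 108: heading 348 -> 96
PD: pen down
RT 30: heading 96 -> 66
RT 120: heading 66 -> 306
RT 114: heading 306 -> 192
RT 45: heading 192 -> 147
FD 5: (0,0) -> (-4.193,2.723) [heading=147, draw]
FD 4: (-4.193,2.723) -> (-7.548,4.902) [heading=147, draw]
RT 108: heading 147 -> 39
RT 45: heading 39 -> 354
LT 90: heading 354 -> 84
FD 5: (-7.548,4.902) -> (-7.025,9.874) [heading=84, draw]
Final: pos=(-7.025,9.874), heading=84, 3 segment(s) drawn

Segment lengths:
  seg 1: (0,0) -> (-4.193,2.723), length = 5
  seg 2: (-4.193,2.723) -> (-7.548,4.902), length = 4
  seg 3: (-7.548,4.902) -> (-7.025,9.874), length = 5
Total = 14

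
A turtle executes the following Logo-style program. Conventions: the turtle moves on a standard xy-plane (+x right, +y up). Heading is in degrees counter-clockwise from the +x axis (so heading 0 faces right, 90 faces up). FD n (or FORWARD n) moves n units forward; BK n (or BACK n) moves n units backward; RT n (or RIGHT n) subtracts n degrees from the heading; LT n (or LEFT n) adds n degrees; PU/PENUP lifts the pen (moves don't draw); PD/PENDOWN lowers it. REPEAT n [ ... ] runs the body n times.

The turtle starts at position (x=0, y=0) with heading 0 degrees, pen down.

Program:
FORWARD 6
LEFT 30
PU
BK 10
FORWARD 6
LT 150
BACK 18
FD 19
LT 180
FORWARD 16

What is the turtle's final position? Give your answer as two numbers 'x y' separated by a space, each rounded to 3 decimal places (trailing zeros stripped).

Answer: 17.536 -2

Derivation:
Executing turtle program step by step:
Start: pos=(0,0), heading=0, pen down
FD 6: (0,0) -> (6,0) [heading=0, draw]
LT 30: heading 0 -> 30
PU: pen up
BK 10: (6,0) -> (-2.66,-5) [heading=30, move]
FD 6: (-2.66,-5) -> (2.536,-2) [heading=30, move]
LT 150: heading 30 -> 180
BK 18: (2.536,-2) -> (20.536,-2) [heading=180, move]
FD 19: (20.536,-2) -> (1.536,-2) [heading=180, move]
LT 180: heading 180 -> 0
FD 16: (1.536,-2) -> (17.536,-2) [heading=0, move]
Final: pos=(17.536,-2), heading=0, 1 segment(s) drawn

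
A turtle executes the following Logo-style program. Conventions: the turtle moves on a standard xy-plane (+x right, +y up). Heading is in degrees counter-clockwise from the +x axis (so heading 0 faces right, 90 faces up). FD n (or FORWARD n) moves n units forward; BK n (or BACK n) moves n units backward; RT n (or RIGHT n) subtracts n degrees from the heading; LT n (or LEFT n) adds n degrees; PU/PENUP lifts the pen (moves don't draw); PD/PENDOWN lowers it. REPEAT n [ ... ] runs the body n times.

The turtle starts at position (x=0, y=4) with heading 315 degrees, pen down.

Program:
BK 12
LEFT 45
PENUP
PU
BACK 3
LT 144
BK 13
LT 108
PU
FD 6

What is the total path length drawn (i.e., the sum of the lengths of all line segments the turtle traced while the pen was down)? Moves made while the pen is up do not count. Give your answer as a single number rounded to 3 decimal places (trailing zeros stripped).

Answer: 12

Derivation:
Executing turtle program step by step:
Start: pos=(0,4), heading=315, pen down
BK 12: (0,4) -> (-8.485,12.485) [heading=315, draw]
LT 45: heading 315 -> 0
PU: pen up
PU: pen up
BK 3: (-8.485,12.485) -> (-11.485,12.485) [heading=0, move]
LT 144: heading 0 -> 144
BK 13: (-11.485,12.485) -> (-0.968,4.844) [heading=144, move]
LT 108: heading 144 -> 252
PU: pen up
FD 6: (-0.968,4.844) -> (-2.822,-0.862) [heading=252, move]
Final: pos=(-2.822,-0.862), heading=252, 1 segment(s) drawn

Segment lengths:
  seg 1: (0,4) -> (-8.485,12.485), length = 12
Total = 12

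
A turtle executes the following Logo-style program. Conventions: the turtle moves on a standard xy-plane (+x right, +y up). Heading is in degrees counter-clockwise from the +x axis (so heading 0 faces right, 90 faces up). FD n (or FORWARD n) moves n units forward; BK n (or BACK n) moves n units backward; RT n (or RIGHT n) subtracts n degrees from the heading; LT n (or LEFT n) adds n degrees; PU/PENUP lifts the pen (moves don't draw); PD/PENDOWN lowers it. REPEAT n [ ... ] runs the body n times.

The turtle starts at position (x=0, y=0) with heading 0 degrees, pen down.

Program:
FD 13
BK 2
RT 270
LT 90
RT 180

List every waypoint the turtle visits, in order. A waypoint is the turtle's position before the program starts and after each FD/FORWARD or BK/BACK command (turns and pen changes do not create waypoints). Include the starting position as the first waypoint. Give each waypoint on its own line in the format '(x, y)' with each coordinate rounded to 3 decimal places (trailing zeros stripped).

Executing turtle program step by step:
Start: pos=(0,0), heading=0, pen down
FD 13: (0,0) -> (13,0) [heading=0, draw]
BK 2: (13,0) -> (11,0) [heading=0, draw]
RT 270: heading 0 -> 90
LT 90: heading 90 -> 180
RT 180: heading 180 -> 0
Final: pos=(11,0), heading=0, 2 segment(s) drawn
Waypoints (3 total):
(0, 0)
(13, 0)
(11, 0)

Answer: (0, 0)
(13, 0)
(11, 0)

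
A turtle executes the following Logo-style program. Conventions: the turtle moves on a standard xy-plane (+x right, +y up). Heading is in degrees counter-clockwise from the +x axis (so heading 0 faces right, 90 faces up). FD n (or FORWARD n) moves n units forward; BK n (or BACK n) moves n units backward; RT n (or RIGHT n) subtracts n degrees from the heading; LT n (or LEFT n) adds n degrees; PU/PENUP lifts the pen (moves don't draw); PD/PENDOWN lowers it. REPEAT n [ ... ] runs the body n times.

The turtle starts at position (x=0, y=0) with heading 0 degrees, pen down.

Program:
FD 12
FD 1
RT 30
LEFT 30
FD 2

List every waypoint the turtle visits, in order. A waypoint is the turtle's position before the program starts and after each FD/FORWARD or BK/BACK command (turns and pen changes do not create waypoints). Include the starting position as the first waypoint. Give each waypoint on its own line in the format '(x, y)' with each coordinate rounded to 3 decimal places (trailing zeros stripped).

Executing turtle program step by step:
Start: pos=(0,0), heading=0, pen down
FD 12: (0,0) -> (12,0) [heading=0, draw]
FD 1: (12,0) -> (13,0) [heading=0, draw]
RT 30: heading 0 -> 330
LT 30: heading 330 -> 0
FD 2: (13,0) -> (15,0) [heading=0, draw]
Final: pos=(15,0), heading=0, 3 segment(s) drawn
Waypoints (4 total):
(0, 0)
(12, 0)
(13, 0)
(15, 0)

Answer: (0, 0)
(12, 0)
(13, 0)
(15, 0)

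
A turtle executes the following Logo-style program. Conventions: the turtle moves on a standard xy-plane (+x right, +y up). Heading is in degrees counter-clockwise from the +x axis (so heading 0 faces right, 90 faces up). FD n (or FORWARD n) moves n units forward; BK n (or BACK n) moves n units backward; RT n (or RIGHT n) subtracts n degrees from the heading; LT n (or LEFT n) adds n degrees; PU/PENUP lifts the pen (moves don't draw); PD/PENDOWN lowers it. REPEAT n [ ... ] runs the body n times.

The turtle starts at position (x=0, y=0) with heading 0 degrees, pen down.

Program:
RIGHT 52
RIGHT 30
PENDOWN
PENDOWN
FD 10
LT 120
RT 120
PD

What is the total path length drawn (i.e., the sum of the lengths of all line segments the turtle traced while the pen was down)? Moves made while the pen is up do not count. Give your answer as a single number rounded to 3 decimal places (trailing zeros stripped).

Answer: 10

Derivation:
Executing turtle program step by step:
Start: pos=(0,0), heading=0, pen down
RT 52: heading 0 -> 308
RT 30: heading 308 -> 278
PD: pen down
PD: pen down
FD 10: (0,0) -> (1.392,-9.903) [heading=278, draw]
LT 120: heading 278 -> 38
RT 120: heading 38 -> 278
PD: pen down
Final: pos=(1.392,-9.903), heading=278, 1 segment(s) drawn

Segment lengths:
  seg 1: (0,0) -> (1.392,-9.903), length = 10
Total = 10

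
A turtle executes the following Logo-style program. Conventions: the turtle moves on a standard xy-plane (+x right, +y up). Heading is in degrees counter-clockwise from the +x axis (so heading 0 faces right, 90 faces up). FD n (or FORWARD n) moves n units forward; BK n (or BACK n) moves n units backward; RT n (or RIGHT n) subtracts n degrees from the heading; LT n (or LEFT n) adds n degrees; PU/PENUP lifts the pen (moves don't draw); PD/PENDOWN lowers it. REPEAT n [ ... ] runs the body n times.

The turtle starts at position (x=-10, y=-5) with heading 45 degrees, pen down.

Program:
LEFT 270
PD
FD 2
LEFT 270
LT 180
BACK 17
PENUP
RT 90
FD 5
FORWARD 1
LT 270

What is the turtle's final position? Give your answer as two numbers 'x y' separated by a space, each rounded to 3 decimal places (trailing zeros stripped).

Answer: -16.364 -22.678

Derivation:
Executing turtle program step by step:
Start: pos=(-10,-5), heading=45, pen down
LT 270: heading 45 -> 315
PD: pen down
FD 2: (-10,-5) -> (-8.586,-6.414) [heading=315, draw]
LT 270: heading 315 -> 225
LT 180: heading 225 -> 45
BK 17: (-8.586,-6.414) -> (-20.607,-18.435) [heading=45, draw]
PU: pen up
RT 90: heading 45 -> 315
FD 5: (-20.607,-18.435) -> (-17.071,-21.971) [heading=315, move]
FD 1: (-17.071,-21.971) -> (-16.364,-22.678) [heading=315, move]
LT 270: heading 315 -> 225
Final: pos=(-16.364,-22.678), heading=225, 2 segment(s) drawn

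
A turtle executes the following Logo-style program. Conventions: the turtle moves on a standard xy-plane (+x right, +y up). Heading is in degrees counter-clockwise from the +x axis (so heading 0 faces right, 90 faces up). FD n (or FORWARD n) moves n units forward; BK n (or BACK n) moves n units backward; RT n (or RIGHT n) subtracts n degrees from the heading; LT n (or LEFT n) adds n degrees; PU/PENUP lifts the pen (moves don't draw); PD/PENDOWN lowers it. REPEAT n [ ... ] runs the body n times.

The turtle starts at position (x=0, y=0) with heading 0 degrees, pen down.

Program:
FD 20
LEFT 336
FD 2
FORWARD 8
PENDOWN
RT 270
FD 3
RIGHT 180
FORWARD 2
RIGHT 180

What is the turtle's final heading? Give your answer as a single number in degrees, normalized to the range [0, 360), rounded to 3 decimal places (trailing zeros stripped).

Answer: 66

Derivation:
Executing turtle program step by step:
Start: pos=(0,0), heading=0, pen down
FD 20: (0,0) -> (20,0) [heading=0, draw]
LT 336: heading 0 -> 336
FD 2: (20,0) -> (21.827,-0.813) [heading=336, draw]
FD 8: (21.827,-0.813) -> (29.135,-4.067) [heading=336, draw]
PD: pen down
RT 270: heading 336 -> 66
FD 3: (29.135,-4.067) -> (30.356,-1.327) [heading=66, draw]
RT 180: heading 66 -> 246
FD 2: (30.356,-1.327) -> (29.542,-3.154) [heading=246, draw]
RT 180: heading 246 -> 66
Final: pos=(29.542,-3.154), heading=66, 5 segment(s) drawn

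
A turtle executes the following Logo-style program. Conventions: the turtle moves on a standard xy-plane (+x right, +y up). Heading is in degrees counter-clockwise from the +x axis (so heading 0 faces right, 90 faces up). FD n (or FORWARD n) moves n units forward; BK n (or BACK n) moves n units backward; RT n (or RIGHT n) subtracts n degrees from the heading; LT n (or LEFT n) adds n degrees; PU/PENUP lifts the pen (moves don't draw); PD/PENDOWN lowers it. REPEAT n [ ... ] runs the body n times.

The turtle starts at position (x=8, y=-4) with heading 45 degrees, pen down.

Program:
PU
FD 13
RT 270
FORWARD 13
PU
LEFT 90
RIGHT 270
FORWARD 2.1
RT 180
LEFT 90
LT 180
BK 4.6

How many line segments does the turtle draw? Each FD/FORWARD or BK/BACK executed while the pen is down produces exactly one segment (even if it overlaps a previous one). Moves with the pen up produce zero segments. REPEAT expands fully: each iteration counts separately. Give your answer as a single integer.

Executing turtle program step by step:
Start: pos=(8,-4), heading=45, pen down
PU: pen up
FD 13: (8,-4) -> (17.192,5.192) [heading=45, move]
RT 270: heading 45 -> 135
FD 13: (17.192,5.192) -> (8,14.385) [heading=135, move]
PU: pen up
LT 90: heading 135 -> 225
RT 270: heading 225 -> 315
FD 2.1: (8,14.385) -> (9.485,12.9) [heading=315, move]
RT 180: heading 315 -> 135
LT 90: heading 135 -> 225
LT 180: heading 225 -> 45
BK 4.6: (9.485,12.9) -> (6.232,9.647) [heading=45, move]
Final: pos=(6.232,9.647), heading=45, 0 segment(s) drawn
Segments drawn: 0

Answer: 0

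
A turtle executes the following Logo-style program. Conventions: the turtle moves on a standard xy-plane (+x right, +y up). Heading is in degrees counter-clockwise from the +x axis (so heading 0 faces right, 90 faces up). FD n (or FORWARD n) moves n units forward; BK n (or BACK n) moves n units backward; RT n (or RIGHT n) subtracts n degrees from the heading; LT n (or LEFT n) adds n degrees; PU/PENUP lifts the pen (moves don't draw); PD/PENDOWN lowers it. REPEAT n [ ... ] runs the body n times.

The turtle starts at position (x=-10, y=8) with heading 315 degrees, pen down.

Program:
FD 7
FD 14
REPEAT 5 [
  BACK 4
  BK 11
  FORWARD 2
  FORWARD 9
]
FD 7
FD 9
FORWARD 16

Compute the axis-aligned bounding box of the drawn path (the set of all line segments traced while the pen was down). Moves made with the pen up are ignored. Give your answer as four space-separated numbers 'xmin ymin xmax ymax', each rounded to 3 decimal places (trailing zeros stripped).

Answer: -17.071 -15.335 13.335 15.071

Derivation:
Executing turtle program step by step:
Start: pos=(-10,8), heading=315, pen down
FD 7: (-10,8) -> (-5.05,3.05) [heading=315, draw]
FD 14: (-5.05,3.05) -> (4.849,-6.849) [heading=315, draw]
REPEAT 5 [
  -- iteration 1/5 --
  BK 4: (4.849,-6.849) -> (2.021,-4.021) [heading=315, draw]
  BK 11: (2.021,-4.021) -> (-5.757,3.757) [heading=315, draw]
  FD 2: (-5.757,3.757) -> (-4.343,2.343) [heading=315, draw]
  FD 9: (-4.343,2.343) -> (2.021,-4.021) [heading=315, draw]
  -- iteration 2/5 --
  BK 4: (2.021,-4.021) -> (-0.808,-1.192) [heading=315, draw]
  BK 11: (-0.808,-1.192) -> (-8.586,6.586) [heading=315, draw]
  FD 2: (-8.586,6.586) -> (-7.172,5.172) [heading=315, draw]
  FD 9: (-7.172,5.172) -> (-0.808,-1.192) [heading=315, draw]
  -- iteration 3/5 --
  BK 4: (-0.808,-1.192) -> (-3.636,1.636) [heading=315, draw]
  BK 11: (-3.636,1.636) -> (-11.414,9.414) [heading=315, draw]
  FD 2: (-11.414,9.414) -> (-10,8) [heading=315, draw]
  FD 9: (-10,8) -> (-3.636,1.636) [heading=315, draw]
  -- iteration 4/5 --
  BK 4: (-3.636,1.636) -> (-6.464,4.464) [heading=315, draw]
  BK 11: (-6.464,4.464) -> (-14.243,12.243) [heading=315, draw]
  FD 2: (-14.243,12.243) -> (-12.828,10.828) [heading=315, draw]
  FD 9: (-12.828,10.828) -> (-6.464,4.464) [heading=315, draw]
  -- iteration 5/5 --
  BK 4: (-6.464,4.464) -> (-9.293,7.293) [heading=315, draw]
  BK 11: (-9.293,7.293) -> (-17.071,15.071) [heading=315, draw]
  FD 2: (-17.071,15.071) -> (-15.657,13.657) [heading=315, draw]
  FD 9: (-15.657,13.657) -> (-9.293,7.293) [heading=315, draw]
]
FD 7: (-9.293,7.293) -> (-4.343,2.343) [heading=315, draw]
FD 9: (-4.343,2.343) -> (2.021,-4.021) [heading=315, draw]
FD 16: (2.021,-4.021) -> (13.335,-15.335) [heading=315, draw]
Final: pos=(13.335,-15.335), heading=315, 25 segment(s) drawn

Segment endpoints: x in {-17.071, -15.657, -14.243, -12.828, -11.414, -10, -9.293, -9.293, -8.586, -7.172, -6.464, -5.757, -5.05, -4.343, -4.343, -3.636, -3.636, -0.808, -0.808, 2.021, 2.021, 2.021, 4.849, 13.335}, y in {-15.335, -6.849, -4.021, -4.021, -4.021, -1.192, -1.192, 1.636, 1.636, 2.343, 2.343, 3.05, 3.757, 4.464, 4.464, 5.172, 6.586, 7.293, 7.293, 8, 8, 9.414, 10.828, 12.243, 13.657, 15.071}
xmin=-17.071, ymin=-15.335, xmax=13.335, ymax=15.071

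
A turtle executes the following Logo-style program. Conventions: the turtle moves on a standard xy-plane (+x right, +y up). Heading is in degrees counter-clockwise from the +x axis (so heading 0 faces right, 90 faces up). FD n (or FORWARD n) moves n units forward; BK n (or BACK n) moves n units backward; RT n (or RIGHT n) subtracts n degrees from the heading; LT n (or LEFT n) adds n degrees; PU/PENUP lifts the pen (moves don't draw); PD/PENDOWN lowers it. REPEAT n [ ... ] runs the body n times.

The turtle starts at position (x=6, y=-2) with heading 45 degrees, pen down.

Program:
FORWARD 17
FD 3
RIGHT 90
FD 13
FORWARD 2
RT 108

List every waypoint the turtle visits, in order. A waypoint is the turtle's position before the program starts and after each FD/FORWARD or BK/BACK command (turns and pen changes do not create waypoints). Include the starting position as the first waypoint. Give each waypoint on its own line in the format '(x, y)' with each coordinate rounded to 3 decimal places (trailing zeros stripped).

Executing turtle program step by step:
Start: pos=(6,-2), heading=45, pen down
FD 17: (6,-2) -> (18.021,10.021) [heading=45, draw]
FD 3: (18.021,10.021) -> (20.142,12.142) [heading=45, draw]
RT 90: heading 45 -> 315
FD 13: (20.142,12.142) -> (29.335,2.95) [heading=315, draw]
FD 2: (29.335,2.95) -> (30.749,1.536) [heading=315, draw]
RT 108: heading 315 -> 207
Final: pos=(30.749,1.536), heading=207, 4 segment(s) drawn
Waypoints (5 total):
(6, -2)
(18.021, 10.021)
(20.142, 12.142)
(29.335, 2.95)
(30.749, 1.536)

Answer: (6, -2)
(18.021, 10.021)
(20.142, 12.142)
(29.335, 2.95)
(30.749, 1.536)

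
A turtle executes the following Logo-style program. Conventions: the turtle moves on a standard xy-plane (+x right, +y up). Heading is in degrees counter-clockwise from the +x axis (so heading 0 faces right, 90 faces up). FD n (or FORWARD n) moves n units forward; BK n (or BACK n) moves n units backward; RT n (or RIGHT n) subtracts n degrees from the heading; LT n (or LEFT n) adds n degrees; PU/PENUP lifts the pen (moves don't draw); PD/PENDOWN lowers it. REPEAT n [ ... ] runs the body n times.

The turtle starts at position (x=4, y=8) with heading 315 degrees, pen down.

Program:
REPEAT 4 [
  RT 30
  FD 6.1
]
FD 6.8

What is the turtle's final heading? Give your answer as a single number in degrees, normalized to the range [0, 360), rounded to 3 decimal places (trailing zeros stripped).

Executing turtle program step by step:
Start: pos=(4,8), heading=315, pen down
REPEAT 4 [
  -- iteration 1/4 --
  RT 30: heading 315 -> 285
  FD 6.1: (4,8) -> (5.579,2.108) [heading=285, draw]
  -- iteration 2/4 --
  RT 30: heading 285 -> 255
  FD 6.1: (5.579,2.108) -> (4,-3.784) [heading=255, draw]
  -- iteration 3/4 --
  RT 30: heading 255 -> 225
  FD 6.1: (4,-3.784) -> (-0.313,-8.098) [heading=225, draw]
  -- iteration 4/4 --
  RT 30: heading 225 -> 195
  FD 6.1: (-0.313,-8.098) -> (-6.205,-9.676) [heading=195, draw]
]
FD 6.8: (-6.205,-9.676) -> (-12.774,-11.436) [heading=195, draw]
Final: pos=(-12.774,-11.436), heading=195, 5 segment(s) drawn

Answer: 195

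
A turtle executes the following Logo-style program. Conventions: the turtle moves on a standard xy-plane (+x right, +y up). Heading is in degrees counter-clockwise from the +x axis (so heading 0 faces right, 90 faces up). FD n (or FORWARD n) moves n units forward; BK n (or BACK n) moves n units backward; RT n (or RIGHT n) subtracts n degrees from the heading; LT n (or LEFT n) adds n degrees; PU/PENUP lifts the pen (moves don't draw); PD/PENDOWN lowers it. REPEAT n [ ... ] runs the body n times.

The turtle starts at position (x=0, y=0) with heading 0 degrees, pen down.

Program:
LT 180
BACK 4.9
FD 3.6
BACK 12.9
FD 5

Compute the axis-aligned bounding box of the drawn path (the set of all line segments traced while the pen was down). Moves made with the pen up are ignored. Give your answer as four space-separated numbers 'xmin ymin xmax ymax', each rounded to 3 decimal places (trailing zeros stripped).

Answer: 0 0 14.2 0

Derivation:
Executing turtle program step by step:
Start: pos=(0,0), heading=0, pen down
LT 180: heading 0 -> 180
BK 4.9: (0,0) -> (4.9,0) [heading=180, draw]
FD 3.6: (4.9,0) -> (1.3,0) [heading=180, draw]
BK 12.9: (1.3,0) -> (14.2,0) [heading=180, draw]
FD 5: (14.2,0) -> (9.2,0) [heading=180, draw]
Final: pos=(9.2,0), heading=180, 4 segment(s) drawn

Segment endpoints: x in {0, 1.3, 4.9, 9.2, 14.2}, y in {0, 0, 0, 0, 0}
xmin=0, ymin=0, xmax=14.2, ymax=0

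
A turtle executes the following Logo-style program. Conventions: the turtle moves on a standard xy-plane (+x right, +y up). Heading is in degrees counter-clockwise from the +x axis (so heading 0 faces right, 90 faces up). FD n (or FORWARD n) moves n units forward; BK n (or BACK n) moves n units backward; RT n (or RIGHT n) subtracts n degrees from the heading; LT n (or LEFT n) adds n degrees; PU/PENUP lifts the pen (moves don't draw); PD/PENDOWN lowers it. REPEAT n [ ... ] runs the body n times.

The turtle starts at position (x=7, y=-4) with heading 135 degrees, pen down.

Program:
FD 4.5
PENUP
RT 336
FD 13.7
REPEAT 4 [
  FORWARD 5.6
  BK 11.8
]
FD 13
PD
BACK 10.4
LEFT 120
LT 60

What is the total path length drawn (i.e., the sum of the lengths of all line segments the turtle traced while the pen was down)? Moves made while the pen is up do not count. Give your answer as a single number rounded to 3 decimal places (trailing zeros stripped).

Executing turtle program step by step:
Start: pos=(7,-4), heading=135, pen down
FD 4.5: (7,-4) -> (3.818,-0.818) [heading=135, draw]
PU: pen up
RT 336: heading 135 -> 159
FD 13.7: (3.818,-0.818) -> (-8.972,4.092) [heading=159, move]
REPEAT 4 [
  -- iteration 1/4 --
  FD 5.6: (-8.972,4.092) -> (-14.2,6.098) [heading=159, move]
  BK 11.8: (-14.2,6.098) -> (-3.184,1.87) [heading=159, move]
  -- iteration 2/4 --
  FD 5.6: (-3.184,1.87) -> (-8.412,3.877) [heading=159, move]
  BK 11.8: (-8.412,3.877) -> (2.604,-0.352) [heading=159, move]
  -- iteration 3/4 --
  FD 5.6: (2.604,-0.352) -> (-2.624,1.655) [heading=159, move]
  BK 11.8: (-2.624,1.655) -> (8.393,-2.574) [heading=159, move]
  -- iteration 4/4 --
  FD 5.6: (8.393,-2.574) -> (3.165,-0.567) [heading=159, move]
  BK 11.8: (3.165,-0.567) -> (14.181,-4.796) [heading=159, move]
]
FD 13: (14.181,-4.796) -> (2.044,-0.137) [heading=159, move]
PD: pen down
BK 10.4: (2.044,-0.137) -> (11.753,-3.864) [heading=159, draw]
LT 120: heading 159 -> 279
LT 60: heading 279 -> 339
Final: pos=(11.753,-3.864), heading=339, 2 segment(s) drawn

Segment lengths:
  seg 1: (7,-4) -> (3.818,-0.818), length = 4.5
  seg 2: (2.044,-0.137) -> (11.753,-3.864), length = 10.4
Total = 14.9

Answer: 14.9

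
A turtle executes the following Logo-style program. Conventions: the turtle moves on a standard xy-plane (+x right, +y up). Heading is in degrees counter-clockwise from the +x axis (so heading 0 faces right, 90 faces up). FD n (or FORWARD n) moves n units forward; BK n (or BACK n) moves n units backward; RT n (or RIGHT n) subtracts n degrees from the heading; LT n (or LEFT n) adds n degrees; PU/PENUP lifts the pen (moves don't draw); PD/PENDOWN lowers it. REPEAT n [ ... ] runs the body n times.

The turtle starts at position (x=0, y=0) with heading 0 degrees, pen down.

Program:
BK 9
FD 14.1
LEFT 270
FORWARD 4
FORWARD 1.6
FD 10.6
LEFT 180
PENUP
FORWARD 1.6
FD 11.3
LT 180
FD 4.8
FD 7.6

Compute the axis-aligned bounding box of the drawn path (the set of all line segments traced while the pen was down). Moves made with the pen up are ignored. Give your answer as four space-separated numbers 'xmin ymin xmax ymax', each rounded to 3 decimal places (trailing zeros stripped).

Executing turtle program step by step:
Start: pos=(0,0), heading=0, pen down
BK 9: (0,0) -> (-9,0) [heading=0, draw]
FD 14.1: (-9,0) -> (5.1,0) [heading=0, draw]
LT 270: heading 0 -> 270
FD 4: (5.1,0) -> (5.1,-4) [heading=270, draw]
FD 1.6: (5.1,-4) -> (5.1,-5.6) [heading=270, draw]
FD 10.6: (5.1,-5.6) -> (5.1,-16.2) [heading=270, draw]
LT 180: heading 270 -> 90
PU: pen up
FD 1.6: (5.1,-16.2) -> (5.1,-14.6) [heading=90, move]
FD 11.3: (5.1,-14.6) -> (5.1,-3.3) [heading=90, move]
LT 180: heading 90 -> 270
FD 4.8: (5.1,-3.3) -> (5.1,-8.1) [heading=270, move]
FD 7.6: (5.1,-8.1) -> (5.1,-15.7) [heading=270, move]
Final: pos=(5.1,-15.7), heading=270, 5 segment(s) drawn

Segment endpoints: x in {-9, 0, 5.1, 5.1, 5.1}, y in {-16.2, -5.6, -4, 0}
xmin=-9, ymin=-16.2, xmax=5.1, ymax=0

Answer: -9 -16.2 5.1 0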